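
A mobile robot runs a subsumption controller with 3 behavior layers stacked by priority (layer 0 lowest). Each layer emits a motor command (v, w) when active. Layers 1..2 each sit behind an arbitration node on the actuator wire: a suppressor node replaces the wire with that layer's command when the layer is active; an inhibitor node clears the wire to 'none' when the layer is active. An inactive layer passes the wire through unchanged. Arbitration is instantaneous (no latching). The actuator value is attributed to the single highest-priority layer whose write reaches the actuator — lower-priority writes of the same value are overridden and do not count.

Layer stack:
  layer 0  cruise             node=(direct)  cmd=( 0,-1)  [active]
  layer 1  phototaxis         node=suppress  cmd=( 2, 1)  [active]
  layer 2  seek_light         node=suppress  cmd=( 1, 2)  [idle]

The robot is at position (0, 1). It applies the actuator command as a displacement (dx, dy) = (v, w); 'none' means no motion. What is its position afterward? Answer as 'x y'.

2 2

[0] cruise on; wire := (0, -1)
[1] phototaxis on (suppress); wire := (2, 1)
[2] seek_light off; pass (2, 1)
output (2, 1)
position: (0, 1) + (2, 1) = (2, 2)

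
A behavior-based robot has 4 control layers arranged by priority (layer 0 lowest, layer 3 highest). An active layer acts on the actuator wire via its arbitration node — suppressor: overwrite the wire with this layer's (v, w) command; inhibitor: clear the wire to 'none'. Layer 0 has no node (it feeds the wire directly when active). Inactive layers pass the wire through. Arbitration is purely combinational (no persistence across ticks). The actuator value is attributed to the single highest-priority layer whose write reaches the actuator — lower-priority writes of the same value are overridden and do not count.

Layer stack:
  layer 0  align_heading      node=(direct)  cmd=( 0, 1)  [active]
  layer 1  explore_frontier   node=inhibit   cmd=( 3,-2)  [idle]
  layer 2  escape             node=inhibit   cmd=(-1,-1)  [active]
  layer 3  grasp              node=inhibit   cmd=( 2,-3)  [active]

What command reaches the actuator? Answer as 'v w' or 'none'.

[0] align_heading on; wire := (0, 1)
[1] explore_frontier off; pass (0, 1)
[2] escape on (inhibit); wire := none
[3] grasp on (inhibit); wire := none
output none

none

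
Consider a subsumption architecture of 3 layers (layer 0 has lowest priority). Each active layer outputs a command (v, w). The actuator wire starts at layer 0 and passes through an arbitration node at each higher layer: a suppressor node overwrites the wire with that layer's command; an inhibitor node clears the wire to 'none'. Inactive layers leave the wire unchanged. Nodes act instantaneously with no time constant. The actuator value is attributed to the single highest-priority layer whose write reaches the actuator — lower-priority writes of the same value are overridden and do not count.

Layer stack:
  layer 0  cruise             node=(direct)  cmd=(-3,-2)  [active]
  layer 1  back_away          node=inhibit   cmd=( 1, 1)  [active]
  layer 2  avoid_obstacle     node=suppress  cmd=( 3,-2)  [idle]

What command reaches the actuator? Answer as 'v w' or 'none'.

[0] cruise on; wire := (-3, -2)
[1] back_away on (inhibit); wire := none
[2] avoid_obstacle off; pass none
output none

none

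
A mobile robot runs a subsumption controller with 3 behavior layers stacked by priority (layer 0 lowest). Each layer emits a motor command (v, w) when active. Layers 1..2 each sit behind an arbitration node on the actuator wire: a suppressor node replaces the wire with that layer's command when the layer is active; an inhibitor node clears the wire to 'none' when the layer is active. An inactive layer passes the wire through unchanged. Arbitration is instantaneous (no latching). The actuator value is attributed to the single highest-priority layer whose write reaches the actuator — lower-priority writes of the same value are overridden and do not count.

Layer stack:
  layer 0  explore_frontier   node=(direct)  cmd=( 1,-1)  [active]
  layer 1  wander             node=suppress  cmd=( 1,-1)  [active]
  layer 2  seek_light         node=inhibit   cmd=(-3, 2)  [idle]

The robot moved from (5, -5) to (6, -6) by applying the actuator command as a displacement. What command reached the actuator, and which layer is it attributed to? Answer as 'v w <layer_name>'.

displacement = (6, -6) − (5, -5) = (1, -1)
L0 explore_frontier: active, feeds wire = (1, -1)
L1 wander: active, suppressor → wire = (1, -1)
L2 seek_light: idle → wire stays (1, -1)
actuator = (1, -1) — from layer 1 (wander)

1 -1 wander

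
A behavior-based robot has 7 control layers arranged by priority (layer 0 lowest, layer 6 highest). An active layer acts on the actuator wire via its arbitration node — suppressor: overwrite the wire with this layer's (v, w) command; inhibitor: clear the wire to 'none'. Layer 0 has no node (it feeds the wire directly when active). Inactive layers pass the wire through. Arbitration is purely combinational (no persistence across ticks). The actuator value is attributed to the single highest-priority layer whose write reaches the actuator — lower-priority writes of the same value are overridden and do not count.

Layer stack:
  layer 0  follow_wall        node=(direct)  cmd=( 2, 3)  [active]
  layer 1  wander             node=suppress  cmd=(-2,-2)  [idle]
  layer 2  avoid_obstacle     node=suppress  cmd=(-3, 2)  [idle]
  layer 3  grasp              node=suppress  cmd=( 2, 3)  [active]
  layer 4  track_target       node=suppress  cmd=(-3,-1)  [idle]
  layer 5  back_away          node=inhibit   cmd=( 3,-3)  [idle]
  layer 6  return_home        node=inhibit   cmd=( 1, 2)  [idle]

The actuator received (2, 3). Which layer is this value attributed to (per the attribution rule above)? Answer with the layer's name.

grasp

L0 follow_wall: active, feeds wire = (2, 3)
L1 wander: idle → wire stays (2, 3)
L2 avoid_obstacle: idle → wire stays (2, 3)
L3 grasp: active, suppressor → wire = (2, 3)
L4 track_target: idle → wire stays (2, 3)
L5 back_away: idle → wire stays (2, 3)
L6 return_home: idle → wire stays (2, 3)
actuator = (2, 3)
last writer: layer 3 = grasp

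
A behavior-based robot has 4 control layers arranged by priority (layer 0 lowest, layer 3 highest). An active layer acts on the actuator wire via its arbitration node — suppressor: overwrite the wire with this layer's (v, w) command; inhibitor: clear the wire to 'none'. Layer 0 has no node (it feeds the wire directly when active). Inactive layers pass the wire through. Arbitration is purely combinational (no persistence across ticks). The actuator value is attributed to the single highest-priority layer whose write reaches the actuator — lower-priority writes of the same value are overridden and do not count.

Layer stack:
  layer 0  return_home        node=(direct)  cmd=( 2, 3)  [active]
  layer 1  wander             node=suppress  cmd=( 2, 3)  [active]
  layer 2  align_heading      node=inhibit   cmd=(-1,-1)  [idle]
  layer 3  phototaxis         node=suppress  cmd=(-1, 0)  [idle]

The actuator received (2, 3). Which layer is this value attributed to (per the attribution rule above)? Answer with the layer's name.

wander

L0 return_home: active, feeds wire = (2, 3)
L1 wander: active, suppressor → wire = (2, 3)
L2 align_heading: idle → wire stays (2, 3)
L3 phototaxis: idle → wire stays (2, 3)
actuator = (2, 3)
last writer: layer 1 = wander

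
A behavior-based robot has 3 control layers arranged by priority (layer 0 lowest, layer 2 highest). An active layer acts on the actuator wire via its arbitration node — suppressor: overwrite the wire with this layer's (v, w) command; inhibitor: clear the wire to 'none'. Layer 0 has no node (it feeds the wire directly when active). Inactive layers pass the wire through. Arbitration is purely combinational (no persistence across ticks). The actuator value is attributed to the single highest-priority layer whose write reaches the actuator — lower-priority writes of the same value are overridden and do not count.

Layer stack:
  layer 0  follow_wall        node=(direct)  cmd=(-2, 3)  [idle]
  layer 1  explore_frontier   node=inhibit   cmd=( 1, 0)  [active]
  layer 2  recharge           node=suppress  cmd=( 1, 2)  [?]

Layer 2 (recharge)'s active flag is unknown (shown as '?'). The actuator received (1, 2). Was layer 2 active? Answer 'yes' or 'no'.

If layer 2 is active=yes:
  actuator would be (1, 2)
If layer 2 is active=no:
  actuator would be none
Observed (1, 2), so layer 2 was active.

yes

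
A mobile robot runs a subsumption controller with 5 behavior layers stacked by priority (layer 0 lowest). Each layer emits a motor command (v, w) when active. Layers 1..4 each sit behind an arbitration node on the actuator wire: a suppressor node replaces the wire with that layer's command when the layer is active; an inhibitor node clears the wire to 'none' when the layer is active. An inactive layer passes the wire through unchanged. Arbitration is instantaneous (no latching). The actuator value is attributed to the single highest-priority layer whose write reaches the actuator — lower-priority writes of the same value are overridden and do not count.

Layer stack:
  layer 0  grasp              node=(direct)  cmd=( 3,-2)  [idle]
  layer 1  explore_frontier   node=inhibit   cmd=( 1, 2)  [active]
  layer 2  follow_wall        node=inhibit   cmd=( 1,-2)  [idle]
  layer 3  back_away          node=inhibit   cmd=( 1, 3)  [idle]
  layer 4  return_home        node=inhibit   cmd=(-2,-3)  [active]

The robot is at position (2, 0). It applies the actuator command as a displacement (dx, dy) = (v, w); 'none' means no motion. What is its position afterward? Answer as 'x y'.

2 0

L0 grasp: idle → wire = none
L1 explore_frontier: active, inhibitor → wire = none
L2 follow_wall: idle → wire stays none
L3 back_away: idle → wire stays none
L4 return_home: active, inhibitor → wire = none
actuator = none
position: (2, 0) + none = (2, 0)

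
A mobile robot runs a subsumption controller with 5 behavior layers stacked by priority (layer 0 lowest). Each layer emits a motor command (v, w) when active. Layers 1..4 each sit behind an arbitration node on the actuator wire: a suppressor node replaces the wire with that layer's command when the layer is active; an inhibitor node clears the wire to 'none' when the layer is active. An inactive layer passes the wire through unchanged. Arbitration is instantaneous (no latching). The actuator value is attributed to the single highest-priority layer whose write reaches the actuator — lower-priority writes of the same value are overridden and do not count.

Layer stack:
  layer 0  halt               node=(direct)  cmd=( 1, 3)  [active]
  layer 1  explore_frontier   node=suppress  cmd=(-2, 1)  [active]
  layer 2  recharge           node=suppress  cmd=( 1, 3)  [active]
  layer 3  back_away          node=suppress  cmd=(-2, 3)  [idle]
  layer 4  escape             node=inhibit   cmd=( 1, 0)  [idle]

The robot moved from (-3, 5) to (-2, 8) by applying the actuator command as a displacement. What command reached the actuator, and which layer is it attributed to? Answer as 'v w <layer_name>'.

1 3 recharge

displacement = (-2, 8) − (-3, 5) = (1, 3)
layer 0 (halt) active — direct: (1, 3)
layer 1 (explore_frontier) active — suppresses: (-2, 1)
layer 2 (recharge) active — suppresses: (1, 3)
layer 3 (back_away) idle — unchanged: (1, 3)
layer 4 (escape) idle — unchanged: (1, 3)
→ actuator (1, 3) — from layer 2 (recharge)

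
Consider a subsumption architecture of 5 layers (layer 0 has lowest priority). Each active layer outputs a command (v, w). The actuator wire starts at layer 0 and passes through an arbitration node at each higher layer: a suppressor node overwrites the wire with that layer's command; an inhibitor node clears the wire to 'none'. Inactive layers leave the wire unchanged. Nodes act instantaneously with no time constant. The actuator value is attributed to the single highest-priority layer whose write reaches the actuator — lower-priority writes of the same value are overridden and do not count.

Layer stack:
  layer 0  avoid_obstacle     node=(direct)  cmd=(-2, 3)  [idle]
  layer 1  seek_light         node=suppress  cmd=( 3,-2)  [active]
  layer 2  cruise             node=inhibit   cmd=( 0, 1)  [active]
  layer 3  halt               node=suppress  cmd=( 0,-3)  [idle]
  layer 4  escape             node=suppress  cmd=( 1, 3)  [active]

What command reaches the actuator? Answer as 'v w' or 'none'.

layer 0 (avoid_obstacle) idle — none
layer 1 (seek_light) active — suppresses: (3, -2)
layer 2 (cruise) active — inhibits: none
layer 3 (halt) idle — unchanged: none
layer 4 (escape) active — suppresses: (1, 3)
→ actuator (1, 3)

1 3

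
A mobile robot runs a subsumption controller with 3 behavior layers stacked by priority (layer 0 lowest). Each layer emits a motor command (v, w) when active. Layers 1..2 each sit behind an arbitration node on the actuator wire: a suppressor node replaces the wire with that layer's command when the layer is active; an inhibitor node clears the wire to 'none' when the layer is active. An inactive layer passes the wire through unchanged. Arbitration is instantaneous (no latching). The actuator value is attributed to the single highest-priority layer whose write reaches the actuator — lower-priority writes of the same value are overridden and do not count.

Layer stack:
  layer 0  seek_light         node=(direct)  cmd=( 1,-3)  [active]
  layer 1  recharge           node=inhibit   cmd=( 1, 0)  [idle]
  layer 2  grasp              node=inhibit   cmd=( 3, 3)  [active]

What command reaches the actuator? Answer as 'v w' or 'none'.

layer 0 (seek_light) active — direct: (1, -3)
layer 1 (recharge) idle — unchanged: (1, -3)
layer 2 (grasp) active — inhibits: none
→ actuator none

none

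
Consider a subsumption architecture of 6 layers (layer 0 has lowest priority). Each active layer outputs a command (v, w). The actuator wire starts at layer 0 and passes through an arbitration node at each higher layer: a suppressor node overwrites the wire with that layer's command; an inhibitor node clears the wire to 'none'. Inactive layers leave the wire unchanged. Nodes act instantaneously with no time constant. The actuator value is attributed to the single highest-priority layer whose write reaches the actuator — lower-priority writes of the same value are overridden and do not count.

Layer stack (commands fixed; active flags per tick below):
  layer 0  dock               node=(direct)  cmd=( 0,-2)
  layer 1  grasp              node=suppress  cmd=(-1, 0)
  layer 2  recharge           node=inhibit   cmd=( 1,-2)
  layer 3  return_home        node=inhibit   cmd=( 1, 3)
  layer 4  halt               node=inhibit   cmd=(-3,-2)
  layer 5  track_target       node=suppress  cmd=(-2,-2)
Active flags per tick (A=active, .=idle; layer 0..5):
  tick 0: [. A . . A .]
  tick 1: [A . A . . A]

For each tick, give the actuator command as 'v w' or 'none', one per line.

tick 0:
  L0 dock: idle → wire = none
  L1 grasp: active, suppressor → wire = (-1, 0)
  L2 recharge: idle → wire stays (-1, 0)
  L3 return_home: idle → wire stays (-1, 0)
  L4 halt: active, inhibitor → wire = none
  L5 track_target: idle → wire stays none
  actuator = none
tick 1:
  L0 dock: active, feeds wire = (0, -2)
  L1 grasp: idle → wire stays (0, -2)
  L2 recharge: active, inhibitor → wire = none
  L3 return_home: idle → wire stays none
  L4 halt: idle → wire stays none
  L5 track_target: active, suppressor → wire = (-2, -2)
  actuator = (-2, -2)

none
-2 -2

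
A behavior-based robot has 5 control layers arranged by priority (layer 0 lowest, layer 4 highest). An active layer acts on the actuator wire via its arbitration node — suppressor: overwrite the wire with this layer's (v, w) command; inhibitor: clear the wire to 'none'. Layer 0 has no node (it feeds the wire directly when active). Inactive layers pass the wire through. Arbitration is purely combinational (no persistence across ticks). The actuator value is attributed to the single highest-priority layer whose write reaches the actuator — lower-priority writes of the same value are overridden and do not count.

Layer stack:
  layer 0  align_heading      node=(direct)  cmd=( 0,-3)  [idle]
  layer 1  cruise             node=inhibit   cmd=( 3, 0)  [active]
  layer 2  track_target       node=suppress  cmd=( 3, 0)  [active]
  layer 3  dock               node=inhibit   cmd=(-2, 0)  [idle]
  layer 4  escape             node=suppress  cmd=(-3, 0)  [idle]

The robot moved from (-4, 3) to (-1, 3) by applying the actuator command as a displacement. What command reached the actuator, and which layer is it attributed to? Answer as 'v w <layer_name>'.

3 0 track_target

displacement = (-1, 3) − (-4, 3) = (3, 0)
[0] align_heading off; wire := none
[1] cruise on (inhibit); wire := none
[2] track_target on (suppress); wire := (3, 0)
[3] dock off; pass (3, 0)
[4] escape off; pass (3, 0)
output (3, 0) — from layer 2 (track_target)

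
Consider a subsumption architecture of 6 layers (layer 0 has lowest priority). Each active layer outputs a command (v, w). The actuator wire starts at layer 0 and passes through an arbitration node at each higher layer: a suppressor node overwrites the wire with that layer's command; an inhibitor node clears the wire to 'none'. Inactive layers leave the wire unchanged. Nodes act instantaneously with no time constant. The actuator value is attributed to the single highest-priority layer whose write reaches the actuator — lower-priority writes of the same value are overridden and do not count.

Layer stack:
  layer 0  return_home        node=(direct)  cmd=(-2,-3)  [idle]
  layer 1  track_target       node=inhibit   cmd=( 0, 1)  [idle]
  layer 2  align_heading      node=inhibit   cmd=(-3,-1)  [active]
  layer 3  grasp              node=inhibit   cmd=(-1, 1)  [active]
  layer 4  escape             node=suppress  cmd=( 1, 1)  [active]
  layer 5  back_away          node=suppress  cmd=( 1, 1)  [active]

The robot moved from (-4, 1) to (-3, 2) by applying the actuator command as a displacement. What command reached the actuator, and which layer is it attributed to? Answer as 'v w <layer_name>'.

1 1 back_away

displacement = (-3, 2) − (-4, 1) = (1, 1)
L0 return_home: idle → wire = none
L1 track_target: idle → wire stays none
L2 align_heading: active, inhibitor → wire = none
L3 grasp: active, inhibitor → wire = none
L4 escape: active, suppressor → wire = (1, 1)
L5 back_away: active, suppressor → wire = (1, 1)
actuator = (1, 1) — from layer 5 (back_away)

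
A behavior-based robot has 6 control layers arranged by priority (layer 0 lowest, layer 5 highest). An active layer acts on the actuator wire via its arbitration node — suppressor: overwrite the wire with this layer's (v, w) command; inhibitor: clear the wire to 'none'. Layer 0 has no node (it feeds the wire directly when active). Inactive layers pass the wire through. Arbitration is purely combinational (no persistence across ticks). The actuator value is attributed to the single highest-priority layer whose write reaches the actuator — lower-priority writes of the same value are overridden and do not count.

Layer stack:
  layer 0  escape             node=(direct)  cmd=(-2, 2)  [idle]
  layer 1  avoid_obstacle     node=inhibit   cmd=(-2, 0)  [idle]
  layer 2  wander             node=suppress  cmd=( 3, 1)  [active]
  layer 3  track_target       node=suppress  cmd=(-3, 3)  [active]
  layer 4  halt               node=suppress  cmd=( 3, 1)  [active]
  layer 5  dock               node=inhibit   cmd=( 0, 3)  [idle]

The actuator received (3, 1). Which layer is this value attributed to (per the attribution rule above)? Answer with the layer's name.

L0 escape: idle → wire = none
L1 avoid_obstacle: idle → wire stays none
L2 wander: active, suppressor → wire = (3, 1)
L3 track_target: active, suppressor → wire = (-3, 3)
L4 halt: active, suppressor → wire = (3, 1)
L5 dock: idle → wire stays (3, 1)
actuator = (3, 1)
last writer: layer 4 = halt

halt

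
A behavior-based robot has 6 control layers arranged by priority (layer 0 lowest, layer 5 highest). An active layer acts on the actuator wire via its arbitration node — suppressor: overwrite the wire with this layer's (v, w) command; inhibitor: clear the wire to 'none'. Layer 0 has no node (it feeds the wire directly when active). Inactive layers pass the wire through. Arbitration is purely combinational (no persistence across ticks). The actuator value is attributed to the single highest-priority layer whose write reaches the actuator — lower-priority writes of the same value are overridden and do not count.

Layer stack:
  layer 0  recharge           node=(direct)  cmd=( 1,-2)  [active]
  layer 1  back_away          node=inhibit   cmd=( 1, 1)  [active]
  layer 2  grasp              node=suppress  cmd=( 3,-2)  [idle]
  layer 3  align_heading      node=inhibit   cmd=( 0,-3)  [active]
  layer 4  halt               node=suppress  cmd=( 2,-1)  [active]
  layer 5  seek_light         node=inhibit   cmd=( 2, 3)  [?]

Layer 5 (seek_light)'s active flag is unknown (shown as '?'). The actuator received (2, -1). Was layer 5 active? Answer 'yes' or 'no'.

If layer 5 is active=yes:
  actuator would be none
If layer 5 is active=no:
  actuator would be (2, -1)
Observed (2, -1), so layer 5 was idle.

no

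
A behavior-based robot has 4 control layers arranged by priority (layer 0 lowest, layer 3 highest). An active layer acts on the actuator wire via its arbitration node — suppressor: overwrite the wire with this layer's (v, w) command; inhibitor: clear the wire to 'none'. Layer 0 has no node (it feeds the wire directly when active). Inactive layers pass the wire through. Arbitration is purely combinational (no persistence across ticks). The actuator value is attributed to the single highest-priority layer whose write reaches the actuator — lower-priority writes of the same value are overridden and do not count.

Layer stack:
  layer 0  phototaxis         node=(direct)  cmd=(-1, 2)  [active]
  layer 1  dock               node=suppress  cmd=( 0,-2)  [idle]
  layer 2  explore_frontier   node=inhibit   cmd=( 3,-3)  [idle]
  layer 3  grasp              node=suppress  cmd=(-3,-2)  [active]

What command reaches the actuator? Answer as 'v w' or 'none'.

layer 0 (phototaxis) active — direct: (-1, 2)
layer 1 (dock) idle — unchanged: (-1, 2)
layer 2 (explore_frontier) idle — unchanged: (-1, 2)
layer 3 (grasp) active — suppresses: (-3, -2)
→ actuator (-3, -2)

-3 -2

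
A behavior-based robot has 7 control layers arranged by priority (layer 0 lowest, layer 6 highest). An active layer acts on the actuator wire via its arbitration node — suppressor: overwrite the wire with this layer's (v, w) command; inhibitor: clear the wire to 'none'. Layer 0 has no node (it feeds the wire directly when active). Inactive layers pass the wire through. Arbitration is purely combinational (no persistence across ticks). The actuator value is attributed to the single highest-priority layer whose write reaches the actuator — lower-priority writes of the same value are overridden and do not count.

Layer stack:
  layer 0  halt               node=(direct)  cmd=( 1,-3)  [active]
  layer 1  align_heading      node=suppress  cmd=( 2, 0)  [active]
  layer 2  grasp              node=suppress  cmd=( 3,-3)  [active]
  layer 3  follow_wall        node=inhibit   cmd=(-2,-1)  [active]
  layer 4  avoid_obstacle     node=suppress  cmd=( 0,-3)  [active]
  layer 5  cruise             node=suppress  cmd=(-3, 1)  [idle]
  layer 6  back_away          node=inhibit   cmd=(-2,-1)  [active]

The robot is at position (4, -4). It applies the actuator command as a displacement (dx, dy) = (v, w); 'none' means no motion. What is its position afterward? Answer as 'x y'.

4 -4

[0] halt on; wire := (1, -3)
[1] align_heading on (suppress); wire := (2, 0)
[2] grasp on (suppress); wire := (3, -3)
[3] follow_wall on (inhibit); wire := none
[4] avoid_obstacle on (suppress); wire := (0, -3)
[5] cruise off; pass (0, -3)
[6] back_away on (inhibit); wire := none
output none
position: (4, -4) + none = (4, -4)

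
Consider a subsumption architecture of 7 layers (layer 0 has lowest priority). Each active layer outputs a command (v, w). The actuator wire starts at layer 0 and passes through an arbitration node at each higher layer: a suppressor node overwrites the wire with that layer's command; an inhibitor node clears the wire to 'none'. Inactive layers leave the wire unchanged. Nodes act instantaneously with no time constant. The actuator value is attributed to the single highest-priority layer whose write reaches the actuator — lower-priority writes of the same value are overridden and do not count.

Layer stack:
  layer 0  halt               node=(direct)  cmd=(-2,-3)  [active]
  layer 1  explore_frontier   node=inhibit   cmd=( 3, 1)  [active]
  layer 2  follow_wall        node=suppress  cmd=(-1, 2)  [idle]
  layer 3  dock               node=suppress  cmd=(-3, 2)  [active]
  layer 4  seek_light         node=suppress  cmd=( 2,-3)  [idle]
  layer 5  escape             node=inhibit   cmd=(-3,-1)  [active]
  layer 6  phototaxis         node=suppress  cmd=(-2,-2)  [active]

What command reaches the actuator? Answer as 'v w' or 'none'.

layer 0 (halt) active — direct: (-2, -3)
layer 1 (explore_frontier) active — inhibits: none
layer 2 (follow_wall) idle — unchanged: none
layer 3 (dock) active — suppresses: (-3, 2)
layer 4 (seek_light) idle — unchanged: (-3, 2)
layer 5 (escape) active — inhibits: none
layer 6 (phototaxis) active — suppresses: (-2, -2)
→ actuator (-2, -2)

-2 -2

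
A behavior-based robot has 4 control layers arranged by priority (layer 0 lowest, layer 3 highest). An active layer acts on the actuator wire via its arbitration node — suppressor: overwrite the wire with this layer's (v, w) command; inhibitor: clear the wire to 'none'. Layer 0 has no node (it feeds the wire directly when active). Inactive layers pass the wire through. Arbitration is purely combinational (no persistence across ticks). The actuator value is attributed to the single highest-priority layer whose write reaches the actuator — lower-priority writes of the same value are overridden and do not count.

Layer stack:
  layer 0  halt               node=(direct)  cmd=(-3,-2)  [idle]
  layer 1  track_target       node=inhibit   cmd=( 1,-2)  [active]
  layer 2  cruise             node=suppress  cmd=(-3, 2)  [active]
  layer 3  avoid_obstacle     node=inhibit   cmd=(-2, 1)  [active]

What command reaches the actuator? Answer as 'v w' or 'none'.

[0] halt off; wire := none
[1] track_target on (inhibit); wire := none
[2] cruise on (suppress); wire := (-3, 2)
[3] avoid_obstacle on (inhibit); wire := none
output none

none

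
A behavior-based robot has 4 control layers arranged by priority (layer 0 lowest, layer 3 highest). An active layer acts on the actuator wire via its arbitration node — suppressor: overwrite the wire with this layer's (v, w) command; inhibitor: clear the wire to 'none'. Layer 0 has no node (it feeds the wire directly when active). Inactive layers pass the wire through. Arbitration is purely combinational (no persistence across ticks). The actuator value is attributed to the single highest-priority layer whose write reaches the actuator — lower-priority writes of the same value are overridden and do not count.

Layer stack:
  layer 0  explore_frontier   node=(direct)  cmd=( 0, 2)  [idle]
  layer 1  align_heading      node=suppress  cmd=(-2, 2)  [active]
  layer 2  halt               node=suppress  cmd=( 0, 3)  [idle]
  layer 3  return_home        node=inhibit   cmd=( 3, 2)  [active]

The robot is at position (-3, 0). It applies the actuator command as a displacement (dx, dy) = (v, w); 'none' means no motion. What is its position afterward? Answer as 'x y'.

-3 0

L0 explore_frontier: idle → wire = none
L1 align_heading: active, suppressor → wire = (-2, 2)
L2 halt: idle → wire stays (-2, 2)
L3 return_home: active, inhibitor → wire = none
actuator = none
position: (-3, 0) + none = (-3, 0)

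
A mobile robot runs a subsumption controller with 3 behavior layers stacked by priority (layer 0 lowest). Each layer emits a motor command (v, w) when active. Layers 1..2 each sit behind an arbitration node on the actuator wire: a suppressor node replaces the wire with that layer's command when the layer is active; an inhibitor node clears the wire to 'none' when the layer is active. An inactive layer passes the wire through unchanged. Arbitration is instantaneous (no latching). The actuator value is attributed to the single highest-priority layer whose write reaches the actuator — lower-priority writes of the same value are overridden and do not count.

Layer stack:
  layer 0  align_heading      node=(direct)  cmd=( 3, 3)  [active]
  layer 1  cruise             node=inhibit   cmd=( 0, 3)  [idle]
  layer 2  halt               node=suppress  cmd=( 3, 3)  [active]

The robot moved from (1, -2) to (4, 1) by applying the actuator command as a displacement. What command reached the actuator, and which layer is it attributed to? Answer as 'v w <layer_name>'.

3 3 halt

displacement = (4, 1) − (1, -2) = (3, 3)
[0] align_heading on; wire := (3, 3)
[1] cruise off; pass (3, 3)
[2] halt on (suppress); wire := (3, 3)
output (3, 3) — from layer 2 (halt)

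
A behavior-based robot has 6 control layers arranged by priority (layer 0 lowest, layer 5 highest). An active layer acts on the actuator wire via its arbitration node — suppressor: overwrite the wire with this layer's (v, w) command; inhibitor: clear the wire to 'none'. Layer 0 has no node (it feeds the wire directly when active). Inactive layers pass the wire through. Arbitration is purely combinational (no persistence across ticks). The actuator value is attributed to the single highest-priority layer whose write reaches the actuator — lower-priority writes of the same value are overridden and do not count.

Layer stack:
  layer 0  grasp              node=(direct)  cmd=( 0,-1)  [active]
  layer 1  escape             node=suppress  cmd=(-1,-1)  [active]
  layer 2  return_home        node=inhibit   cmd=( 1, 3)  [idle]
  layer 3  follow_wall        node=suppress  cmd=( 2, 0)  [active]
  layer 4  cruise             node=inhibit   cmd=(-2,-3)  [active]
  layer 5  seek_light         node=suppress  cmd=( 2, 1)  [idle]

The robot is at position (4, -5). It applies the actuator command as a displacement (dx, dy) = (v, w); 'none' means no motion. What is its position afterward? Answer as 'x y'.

layer 0 (grasp) active — direct: (0, -1)
layer 1 (escape) active — suppresses: (-1, -1)
layer 2 (return_home) idle — unchanged: (-1, -1)
layer 3 (follow_wall) active — suppresses: (2, 0)
layer 4 (cruise) active — inhibits: none
layer 5 (seek_light) idle — unchanged: none
→ actuator none
position: (4, -5) + none = (4, -5)

4 -5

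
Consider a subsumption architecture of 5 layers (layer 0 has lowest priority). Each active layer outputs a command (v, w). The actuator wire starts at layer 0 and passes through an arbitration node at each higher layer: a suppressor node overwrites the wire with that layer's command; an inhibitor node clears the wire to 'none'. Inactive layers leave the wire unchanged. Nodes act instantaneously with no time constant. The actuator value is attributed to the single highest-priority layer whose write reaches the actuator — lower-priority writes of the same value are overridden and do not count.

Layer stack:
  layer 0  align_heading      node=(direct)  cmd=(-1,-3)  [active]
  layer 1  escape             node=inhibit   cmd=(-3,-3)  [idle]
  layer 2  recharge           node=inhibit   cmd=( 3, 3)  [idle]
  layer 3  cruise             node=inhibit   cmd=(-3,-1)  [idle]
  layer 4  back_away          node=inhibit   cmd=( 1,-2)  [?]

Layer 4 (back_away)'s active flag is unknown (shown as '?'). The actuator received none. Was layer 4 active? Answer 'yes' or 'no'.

yes

If layer 4 is active=yes:
  actuator would be none
If layer 4 is active=no:
  actuator would be (-1, -3)
Observed none, so layer 4 was active.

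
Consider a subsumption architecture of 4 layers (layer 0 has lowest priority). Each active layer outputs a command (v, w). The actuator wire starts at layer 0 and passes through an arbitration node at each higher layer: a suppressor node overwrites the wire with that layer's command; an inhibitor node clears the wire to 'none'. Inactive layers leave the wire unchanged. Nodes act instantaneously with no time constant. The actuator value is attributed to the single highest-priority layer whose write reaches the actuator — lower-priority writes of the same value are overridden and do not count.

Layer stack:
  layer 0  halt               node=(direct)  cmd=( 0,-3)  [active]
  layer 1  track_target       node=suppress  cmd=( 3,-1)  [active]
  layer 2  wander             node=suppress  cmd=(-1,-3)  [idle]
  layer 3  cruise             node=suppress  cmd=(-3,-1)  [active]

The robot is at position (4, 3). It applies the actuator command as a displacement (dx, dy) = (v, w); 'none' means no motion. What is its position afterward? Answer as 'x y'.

1 2

L0 halt: active, feeds wire = (0, -3)
L1 track_target: active, suppressor → wire = (3, -1)
L2 wander: idle → wire stays (3, -1)
L3 cruise: active, suppressor → wire = (-3, -1)
actuator = (-3, -1)
position: (4, 3) + (-3, -1) = (1, 2)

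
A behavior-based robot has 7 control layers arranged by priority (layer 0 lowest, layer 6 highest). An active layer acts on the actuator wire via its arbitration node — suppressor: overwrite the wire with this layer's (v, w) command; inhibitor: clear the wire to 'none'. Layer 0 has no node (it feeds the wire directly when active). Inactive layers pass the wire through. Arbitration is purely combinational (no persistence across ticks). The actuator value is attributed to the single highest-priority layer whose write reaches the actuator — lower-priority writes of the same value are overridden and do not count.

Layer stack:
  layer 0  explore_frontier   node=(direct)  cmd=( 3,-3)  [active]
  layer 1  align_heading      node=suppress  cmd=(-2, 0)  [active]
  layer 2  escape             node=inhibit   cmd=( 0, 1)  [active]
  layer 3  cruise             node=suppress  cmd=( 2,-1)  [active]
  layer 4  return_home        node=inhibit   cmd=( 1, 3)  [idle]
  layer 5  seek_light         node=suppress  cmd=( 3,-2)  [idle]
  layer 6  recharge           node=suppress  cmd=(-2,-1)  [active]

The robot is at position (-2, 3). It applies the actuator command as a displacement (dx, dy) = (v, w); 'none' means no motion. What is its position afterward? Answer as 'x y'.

layer 0 (explore_frontier) active — direct: (3, -3)
layer 1 (align_heading) active — suppresses: (-2, 0)
layer 2 (escape) active — inhibits: none
layer 3 (cruise) active — suppresses: (2, -1)
layer 4 (return_home) idle — unchanged: (2, -1)
layer 5 (seek_light) idle — unchanged: (2, -1)
layer 6 (recharge) active — suppresses: (-2, -1)
→ actuator (-2, -1)
position: (-2, 3) + (-2, -1) = (-4, 2)

-4 2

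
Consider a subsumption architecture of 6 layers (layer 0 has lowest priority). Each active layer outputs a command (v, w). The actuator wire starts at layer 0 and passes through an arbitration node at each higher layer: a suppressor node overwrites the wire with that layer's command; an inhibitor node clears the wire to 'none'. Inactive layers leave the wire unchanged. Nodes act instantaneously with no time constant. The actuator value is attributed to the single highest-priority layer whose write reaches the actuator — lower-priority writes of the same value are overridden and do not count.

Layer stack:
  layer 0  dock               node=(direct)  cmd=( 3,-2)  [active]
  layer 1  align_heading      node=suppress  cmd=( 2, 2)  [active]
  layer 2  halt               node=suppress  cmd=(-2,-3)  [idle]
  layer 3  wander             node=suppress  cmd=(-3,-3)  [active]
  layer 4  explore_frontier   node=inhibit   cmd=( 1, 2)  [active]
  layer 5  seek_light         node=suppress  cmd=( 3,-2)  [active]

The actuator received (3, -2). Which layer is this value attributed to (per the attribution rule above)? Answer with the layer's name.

[0] dock on; wire := (3, -2)
[1] align_heading on (suppress); wire := (2, 2)
[2] halt off; pass (2, 2)
[3] wander on (suppress); wire := (-3, -3)
[4] explore_frontier on (inhibit); wire := none
[5] seek_light on (suppress); wire := (3, -2)
output (3, -2)
last writer: layer 5 = seek_light

seek_light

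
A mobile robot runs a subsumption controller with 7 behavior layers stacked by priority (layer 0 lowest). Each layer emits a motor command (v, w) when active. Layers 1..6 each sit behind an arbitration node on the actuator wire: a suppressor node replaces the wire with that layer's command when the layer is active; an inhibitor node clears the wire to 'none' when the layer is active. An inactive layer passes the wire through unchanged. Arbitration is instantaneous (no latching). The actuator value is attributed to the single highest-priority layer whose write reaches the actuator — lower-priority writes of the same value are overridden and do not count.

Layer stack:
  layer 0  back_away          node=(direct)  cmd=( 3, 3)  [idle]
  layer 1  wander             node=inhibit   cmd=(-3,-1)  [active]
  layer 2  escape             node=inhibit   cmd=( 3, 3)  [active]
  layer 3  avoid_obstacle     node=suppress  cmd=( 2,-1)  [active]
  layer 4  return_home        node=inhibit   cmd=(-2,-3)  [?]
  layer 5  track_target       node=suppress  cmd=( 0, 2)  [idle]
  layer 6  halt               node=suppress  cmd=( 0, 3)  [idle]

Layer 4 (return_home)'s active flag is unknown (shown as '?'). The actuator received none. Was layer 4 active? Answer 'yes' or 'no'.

If layer 4 is active=yes:
  actuator would be none
If layer 4 is active=no:
  actuator would be (2, -1)
Observed none, so layer 4 was active.

yes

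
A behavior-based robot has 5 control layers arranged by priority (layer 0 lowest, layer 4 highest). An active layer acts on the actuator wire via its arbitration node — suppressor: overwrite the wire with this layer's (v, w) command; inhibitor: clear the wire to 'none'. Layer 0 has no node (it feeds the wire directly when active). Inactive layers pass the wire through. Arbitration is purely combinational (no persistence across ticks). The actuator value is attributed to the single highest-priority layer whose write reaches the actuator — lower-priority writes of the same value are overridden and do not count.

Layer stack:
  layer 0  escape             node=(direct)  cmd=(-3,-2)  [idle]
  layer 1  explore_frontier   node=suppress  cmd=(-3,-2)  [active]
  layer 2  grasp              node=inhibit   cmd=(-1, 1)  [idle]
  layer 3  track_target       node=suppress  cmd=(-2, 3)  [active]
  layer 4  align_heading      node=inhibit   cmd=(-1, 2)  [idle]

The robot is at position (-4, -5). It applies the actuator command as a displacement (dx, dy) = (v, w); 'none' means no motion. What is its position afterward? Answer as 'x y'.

-6 -2

layer 0 (escape) idle — none
layer 1 (explore_frontier) active — suppresses: (-3, -2)
layer 2 (grasp) idle — unchanged: (-3, -2)
layer 3 (track_target) active — suppresses: (-2, 3)
layer 4 (align_heading) idle — unchanged: (-2, 3)
→ actuator (-2, 3)
position: (-4, -5) + (-2, 3) = (-6, -2)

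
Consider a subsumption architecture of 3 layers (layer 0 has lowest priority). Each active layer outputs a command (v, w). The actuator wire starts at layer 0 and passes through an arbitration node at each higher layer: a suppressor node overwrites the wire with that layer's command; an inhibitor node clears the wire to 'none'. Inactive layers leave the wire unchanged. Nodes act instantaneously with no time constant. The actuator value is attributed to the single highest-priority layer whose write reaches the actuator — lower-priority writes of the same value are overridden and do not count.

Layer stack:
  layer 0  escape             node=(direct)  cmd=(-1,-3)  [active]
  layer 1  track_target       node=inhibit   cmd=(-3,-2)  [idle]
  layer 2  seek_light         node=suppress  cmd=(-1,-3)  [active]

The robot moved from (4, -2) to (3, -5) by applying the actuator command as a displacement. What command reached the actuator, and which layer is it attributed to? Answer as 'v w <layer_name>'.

-1 -3 seek_light

displacement = (3, -5) − (4, -2) = (-1, -3)
L0 escape: active, feeds wire = (-1, -3)
L1 track_target: idle → wire stays (-1, -3)
L2 seek_light: active, suppressor → wire = (-1, -3)
actuator = (-1, -3) — from layer 2 (seek_light)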